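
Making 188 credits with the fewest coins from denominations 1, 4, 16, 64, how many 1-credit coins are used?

Greedy: take as many of the largest coin as possible, then repeat with the remainder.
188 = 2×64 + 3×16 + 3×4
Count of 1: 0

0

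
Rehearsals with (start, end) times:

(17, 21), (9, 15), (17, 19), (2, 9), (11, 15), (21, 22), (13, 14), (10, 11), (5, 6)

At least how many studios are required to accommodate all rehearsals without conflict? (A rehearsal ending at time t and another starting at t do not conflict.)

Count concurrent intervals with a sweep; the peak is the room count.
Events (time:±→running): 2:+→1 5:+→2 6:-→1 9:-→0 9:+→1 10:+→2 11:-→1 11:+→2 13:+→3 … peak 3.

3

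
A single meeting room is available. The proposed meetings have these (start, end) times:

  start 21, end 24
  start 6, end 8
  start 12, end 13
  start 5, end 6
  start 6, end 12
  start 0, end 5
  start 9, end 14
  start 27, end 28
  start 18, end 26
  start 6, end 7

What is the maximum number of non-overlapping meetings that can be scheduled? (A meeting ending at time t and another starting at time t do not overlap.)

Sorted by end: (0,5)  (5,6)  (6,7)  (6,8)  (6,12)  (12,13)  (9,14)  (21,24)  (18,26)  (27,28)
take (0,5); take (5,6); take (6,7); skip (6,12); take (12,13); take (21,24); skip (18,26); take (27,28).
Selected 6 meetings.

6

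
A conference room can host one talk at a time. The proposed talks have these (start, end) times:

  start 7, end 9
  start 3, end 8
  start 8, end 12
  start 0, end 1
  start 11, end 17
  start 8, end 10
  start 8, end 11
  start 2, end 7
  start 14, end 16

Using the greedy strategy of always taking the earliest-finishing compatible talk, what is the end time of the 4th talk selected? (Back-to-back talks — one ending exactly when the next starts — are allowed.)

Sorted by end: (0,1)  (2,7)  (3,8)  (7,9)  (8,10)  (8,11)  (8,12)  (14,16)  (11,17)
take (0,1); take (2,7); take (7,9); skip (8,11); take (14,16).
Selected: (0,1) (2,7) (7,9) (14,16)

16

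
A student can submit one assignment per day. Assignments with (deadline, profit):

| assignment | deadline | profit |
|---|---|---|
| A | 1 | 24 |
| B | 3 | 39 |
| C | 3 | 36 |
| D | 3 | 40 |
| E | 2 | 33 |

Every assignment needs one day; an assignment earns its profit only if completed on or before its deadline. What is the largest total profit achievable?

Sort by profit descending; place each in the latest free slot ≤ its deadline.
By profit: D(d3,40), B(d3,39), C(d3,36), E(d2,33), A(d1,24)
D→slot 3; B→slot 2; C→slot 1; E skipped; A skipped.
Profit = 36 + 39 + 40 = 115

115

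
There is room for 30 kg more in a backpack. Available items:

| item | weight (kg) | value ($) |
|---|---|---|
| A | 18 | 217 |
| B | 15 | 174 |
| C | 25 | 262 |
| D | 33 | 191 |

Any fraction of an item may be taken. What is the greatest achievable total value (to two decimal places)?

Greedy by value/weight ratio, highest first.
Ratios (sorted): A 12.06, B 11.60, C 10.48, D 5.79
take A (18 @ 217); take 12/15 of B → 139.20. Capacity used 30/30.
Total value = 356.20

356.20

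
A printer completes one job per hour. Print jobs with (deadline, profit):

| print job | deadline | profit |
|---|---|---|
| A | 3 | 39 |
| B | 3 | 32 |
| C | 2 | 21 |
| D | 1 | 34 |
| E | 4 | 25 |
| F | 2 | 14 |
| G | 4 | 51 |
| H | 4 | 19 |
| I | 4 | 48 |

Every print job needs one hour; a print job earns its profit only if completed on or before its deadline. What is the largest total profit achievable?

Profit order: G=51 I=48 A=39 D=34 B=32 E=25 C=21 H=19 F=14
Assign: G→slot 4, I→slot 3, A→slot 2, D→slot 1, B skipped, E skipped, C skipped, H skipped, F skipped.
Slots: [1:D] [2:A] [3:I] [4:G]
Profit = 34 + 39 + 48 + 51 = 172

172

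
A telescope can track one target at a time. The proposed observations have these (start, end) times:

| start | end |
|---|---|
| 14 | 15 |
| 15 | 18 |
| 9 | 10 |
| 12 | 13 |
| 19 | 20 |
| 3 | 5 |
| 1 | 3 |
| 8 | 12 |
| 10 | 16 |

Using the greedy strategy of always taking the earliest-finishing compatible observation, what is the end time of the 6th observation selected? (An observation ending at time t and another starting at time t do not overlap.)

Sort by end time and greedily take each interval whose start is ≥ the last chosen end.
Sorted by end: (1,3)  (3,5)  (9,10)  (8,12)  (12,13)  (14,15)  (10,16)  (15,18)  (19,20)
take (1,3); take (3,5); take (9,10); take (12,13); take (14,15); take (15,18); take (19,20).
Selected: (1,3) (3,5) (9,10) (12,13) (14,15) (15,18) (19,20)

18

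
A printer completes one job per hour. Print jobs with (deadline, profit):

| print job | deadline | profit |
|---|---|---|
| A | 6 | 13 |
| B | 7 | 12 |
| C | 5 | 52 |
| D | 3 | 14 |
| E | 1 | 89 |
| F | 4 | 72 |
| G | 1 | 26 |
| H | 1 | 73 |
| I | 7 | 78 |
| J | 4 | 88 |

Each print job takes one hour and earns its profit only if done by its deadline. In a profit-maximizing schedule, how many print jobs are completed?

7

By profit: E(d1,89), J(d4,88), I(d7,78), H(d1,73), F(d4,72), C(d5,52), G(d1,26), D(d3,14), A(d6,13), B(d7,12)
E→slot 1; J→slot 4; I→slot 7; H skipped; F→slot 3; C→slot 5; G skipped; D→slot 2; A→slot 6; B skipped.
7 of 10 scheduled.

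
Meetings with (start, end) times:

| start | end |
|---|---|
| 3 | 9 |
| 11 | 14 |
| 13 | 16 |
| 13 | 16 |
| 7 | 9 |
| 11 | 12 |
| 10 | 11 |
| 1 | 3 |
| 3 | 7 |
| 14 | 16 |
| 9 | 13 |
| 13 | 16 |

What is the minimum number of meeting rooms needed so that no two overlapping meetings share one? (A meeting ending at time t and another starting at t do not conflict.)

starts: [1, 3, 3, 7, 9, 10, 11, 11, 13, 13, 13, 14]
ends:   [3, 7, 9, 9, 11, 12, 13, 14, 16, 16, 16, 16]
s1→1 e3→0 s3→1 s3→2 e7→1 s7→2 e9→1 e9→0 s9→1 s10→2 e11→1 s11→2 s11→3 e12→2 e13→1 s13→2 s13→3 s13→4  — peak 4.

4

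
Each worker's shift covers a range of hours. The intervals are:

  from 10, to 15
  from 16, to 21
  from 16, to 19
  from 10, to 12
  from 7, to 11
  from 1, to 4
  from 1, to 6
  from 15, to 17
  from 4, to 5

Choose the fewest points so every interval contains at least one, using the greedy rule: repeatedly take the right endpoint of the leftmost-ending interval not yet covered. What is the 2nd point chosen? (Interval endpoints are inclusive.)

Sorted: [1,4] [4,5] [1,6] [7,11] [10,12] [10,15] [15,17] [16,19] [16,21]
{[1,4],[4,5],[1,6]} hit by 4; {[7,11],[10,12],[10,15]} hit by 11; {[15,17],[16,19],[16,21]} hit by 17.
Points: 4, 11, 17 (3 total).

11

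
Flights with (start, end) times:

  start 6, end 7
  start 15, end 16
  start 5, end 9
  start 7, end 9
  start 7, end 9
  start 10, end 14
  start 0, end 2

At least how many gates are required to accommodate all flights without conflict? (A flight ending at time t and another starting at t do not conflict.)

The answer is the maximum number of intervals overlapping at any instant.
Events (time:±→running): 0:+→1 2:-→0 5:+→1 6:+→2 7:-→1 7:+→2 7:+→3 … peak 3.

3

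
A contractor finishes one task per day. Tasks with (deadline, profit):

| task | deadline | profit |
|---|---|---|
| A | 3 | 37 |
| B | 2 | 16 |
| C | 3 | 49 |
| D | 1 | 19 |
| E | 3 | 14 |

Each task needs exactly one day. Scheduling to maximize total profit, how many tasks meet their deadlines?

Profit order: C=49 A=37 D=19 B=16 E=14
Assign: C→slot 3, A→slot 2, D→slot 1, B skipped, E skipped.
Slots: [1:D] [2:A] [3:C]
3 of 5 scheduled.

3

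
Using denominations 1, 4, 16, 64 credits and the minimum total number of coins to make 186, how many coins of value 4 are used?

186 − 2×64→58 − 3×16→10 − 2×4→2 − 2×1→0
Count of 4: 2

2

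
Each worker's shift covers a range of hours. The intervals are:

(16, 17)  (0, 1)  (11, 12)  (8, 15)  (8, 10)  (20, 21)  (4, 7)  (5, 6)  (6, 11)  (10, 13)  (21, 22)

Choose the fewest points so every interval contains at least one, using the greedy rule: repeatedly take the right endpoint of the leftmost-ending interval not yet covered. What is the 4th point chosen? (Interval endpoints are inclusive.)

12

Sort by right endpoint; whenever an interval is uncovered, place a point at its right end.
By right end: [0,1]  [5,6]  [4,7]  [8,10]  [6,11]  [11,12]  [10,13]  [8,15]  [16,17]  [20,21]  [21,22]
[0,1] uncovered → point at 1; [5,6] uncovered → point at 6; [8,10] uncovered → point at 10; [11,12] uncovered → point at 12; [16,17] uncovered → point at 17; [20,21] uncovered → point at 21.
Points: 1, 6, 10, 12, 17, 21 (6 total).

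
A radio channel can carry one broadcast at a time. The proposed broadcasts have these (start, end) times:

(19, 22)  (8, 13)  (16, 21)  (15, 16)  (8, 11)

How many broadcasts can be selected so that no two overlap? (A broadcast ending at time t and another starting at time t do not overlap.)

Greedy by earliest finish: after sorting by end time, pick each interval compatible with the last pick.
Sorted by end: (8,11)  (8,13)  (15,16)  (16,21)  (19,22)
take (8,11); take (15,16); take (16,21).
Selected 3 broadcasts.

3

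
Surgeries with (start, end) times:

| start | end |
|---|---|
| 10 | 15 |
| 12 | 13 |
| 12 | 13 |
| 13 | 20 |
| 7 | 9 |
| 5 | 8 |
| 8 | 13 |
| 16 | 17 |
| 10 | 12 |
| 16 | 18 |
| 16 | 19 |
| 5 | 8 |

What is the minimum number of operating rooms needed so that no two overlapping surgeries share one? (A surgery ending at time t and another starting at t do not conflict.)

4

starts: [5, 5, 7, 8, 10, 10, 12, 12, 13, 16, 16, 16]
ends:   [8, 8, 9, 12, 13, 13, 13, 15, 17, 18, 19, 20]
s5→1 s5→2 s7→3 e8→2 e8→1 s8→2 e9→1 s10→2 s10→3 e12→2 s12→3 s12→4  — peak 4.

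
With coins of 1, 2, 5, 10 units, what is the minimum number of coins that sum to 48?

7

Use the largest denomination that fits, subtract, and repeat.
48 − 4×10→8 − 1×5→3 − 1×2→1 − 1×1→0
Total coins = 4 + 1 + 1 + 1 = 7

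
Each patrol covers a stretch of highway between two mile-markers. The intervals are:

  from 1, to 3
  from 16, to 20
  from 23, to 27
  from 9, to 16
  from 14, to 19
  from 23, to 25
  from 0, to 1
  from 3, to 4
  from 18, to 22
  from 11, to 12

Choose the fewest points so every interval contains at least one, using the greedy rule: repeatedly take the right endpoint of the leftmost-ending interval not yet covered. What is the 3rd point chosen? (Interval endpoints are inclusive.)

12

Sorted: [0,1] [1,3] [3,4] [11,12] [9,16] [14,19] [16,20] [18,22] [23,25] [23,27]
{[0,1],[1,3]} hit by 1; {[3,4]} hit by 4; {[11,12],[9,16]} hit by 12; {[14,19],[16,20],[18,22]} hit by 19; {[23,25],[23,27]} hit by 25.
Points: 1, 4, 12, 19, 25 (5 total).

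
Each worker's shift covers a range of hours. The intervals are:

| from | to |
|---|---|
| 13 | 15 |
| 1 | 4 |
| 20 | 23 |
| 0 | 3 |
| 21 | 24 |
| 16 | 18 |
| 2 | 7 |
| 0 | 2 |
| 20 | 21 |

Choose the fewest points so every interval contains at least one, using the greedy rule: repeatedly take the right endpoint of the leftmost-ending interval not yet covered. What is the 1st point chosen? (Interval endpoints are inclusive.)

By right end: [0,2]  [0,3]  [1,4]  [2,7]  [13,15]  [16,18]  [20,21]  [20,23]  [21,24]
[0,2] uncovered → point at 2; [13,15] uncovered → point at 15; [16,18] uncovered → point at 18; [20,21] uncovered → point at 21.
Points: 2, 15, 18, 21 (4 total).

2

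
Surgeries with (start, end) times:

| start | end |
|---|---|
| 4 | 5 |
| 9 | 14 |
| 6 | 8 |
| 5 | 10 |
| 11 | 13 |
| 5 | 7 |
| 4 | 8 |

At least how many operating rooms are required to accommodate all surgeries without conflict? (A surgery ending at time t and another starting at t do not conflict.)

The answer is the maximum number of intervals overlapping at any instant.
Events (time:±→running): 4:+→1 4:+→2 5:-→1 5:+→2 5:+→3 6:+→4 … peak 4.

4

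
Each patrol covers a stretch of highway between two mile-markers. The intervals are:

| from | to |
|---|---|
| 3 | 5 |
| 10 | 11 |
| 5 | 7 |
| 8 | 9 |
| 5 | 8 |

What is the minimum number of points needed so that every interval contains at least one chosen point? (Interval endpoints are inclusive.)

3

Process intervals by earliest right end; each time one isn't hit yet, stab at its right endpoint.
By right end: [3,5]  [5,7]  [5,8]  [8,9]  [10,11]
[3,5] uncovered → point at 5; [8,9] uncovered → point at 9; [10,11] uncovered → point at 11.
Points: 5, 9, 11 (3 total).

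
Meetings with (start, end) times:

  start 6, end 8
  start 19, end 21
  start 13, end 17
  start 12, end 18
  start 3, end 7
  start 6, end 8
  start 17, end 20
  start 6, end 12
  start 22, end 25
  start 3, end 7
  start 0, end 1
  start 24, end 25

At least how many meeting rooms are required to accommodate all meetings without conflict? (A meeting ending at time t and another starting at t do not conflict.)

5

The answer is the maximum number of intervals overlapping at any instant.
Events (time:±→running): 0:+→1 1:-→0 3:+→1 3:+→2 6:+→3 6:+→4 6:+→5 … peak 5.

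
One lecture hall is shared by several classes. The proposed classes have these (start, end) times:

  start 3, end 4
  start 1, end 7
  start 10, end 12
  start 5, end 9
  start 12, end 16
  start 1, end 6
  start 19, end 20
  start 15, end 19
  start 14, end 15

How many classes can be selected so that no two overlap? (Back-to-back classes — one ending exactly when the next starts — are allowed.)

6

Sort by end time and greedily take each interval whose start is ≥ the last chosen end.
Sorted by end: (3,4)  (1,6)  (1,7)  (5,9)  (10,12)  (14,15)  (12,16)  (15,19)  (19,20)
take (3,4); skip (1,6); skip (1,7); take (5,9); take (10,12); take (14,15); skip (12,16); take (15,19); take (19,20).
Selected 6 classes.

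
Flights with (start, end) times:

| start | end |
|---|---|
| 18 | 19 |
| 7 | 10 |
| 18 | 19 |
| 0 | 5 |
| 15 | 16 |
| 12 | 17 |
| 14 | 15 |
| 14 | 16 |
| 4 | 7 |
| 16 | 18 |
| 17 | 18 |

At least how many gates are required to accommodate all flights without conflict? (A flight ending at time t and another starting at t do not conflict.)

starts: [0, 4, 7, 12, 14, 14, 15, 16, 17, 18, 18]
ends:   [5, 7, 10, 15, 16, 16, 17, 18, 18, 19, 19]
s0→1 s4→2 e5→1 e7→0 s7→1 e10→0 s12→1 s14→2 s14→3  — peak 3.

3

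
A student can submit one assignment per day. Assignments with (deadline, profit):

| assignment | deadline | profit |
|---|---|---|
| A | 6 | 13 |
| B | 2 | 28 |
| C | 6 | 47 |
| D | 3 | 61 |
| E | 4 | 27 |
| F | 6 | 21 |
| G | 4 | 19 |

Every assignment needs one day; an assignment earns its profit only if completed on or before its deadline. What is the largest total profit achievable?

Sort by profit descending; place each in the latest free slot ≤ its deadline.
Profit order: D=61 C=47 B=28 E=27 F=21 G=19 A=13
Assign: D→slot 3, C→slot 6, B→slot 2, E→slot 4, F→slot 5, G→slot 1, A skipped.
Slots: [1:G] [2:B] [3:D] [4:E] [5:F] [6:C]
Profit = 19 + 28 + 61 + 27 + 21 + 47 = 203

203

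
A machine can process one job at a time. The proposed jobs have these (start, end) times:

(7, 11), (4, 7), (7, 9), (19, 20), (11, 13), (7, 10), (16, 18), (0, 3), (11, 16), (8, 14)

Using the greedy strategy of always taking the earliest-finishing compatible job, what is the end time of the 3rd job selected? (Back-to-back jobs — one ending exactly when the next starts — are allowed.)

9

By end time: (0,3), (4,7), (7,9), (7,10), (7,11), (11,13), (8,14), (11,16), (16,18), (19,20).
Pick (0,3); next start ≥ 3 → (4,7); next start ≥ 7 → (7,9); next start ≥ 9 → (11,13); next start ≥ 13 → (16,18); next start ≥ 18 → (19,20).
Selected: (0,3) (4,7) (7,9) (11,13) (16,18) (19,20)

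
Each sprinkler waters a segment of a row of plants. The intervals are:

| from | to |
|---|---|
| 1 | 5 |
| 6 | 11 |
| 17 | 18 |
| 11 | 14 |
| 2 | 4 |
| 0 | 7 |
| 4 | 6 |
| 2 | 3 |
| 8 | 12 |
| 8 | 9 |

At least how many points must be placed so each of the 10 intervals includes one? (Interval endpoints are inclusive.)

5

Sort by right endpoint; whenever an interval is uncovered, place a point at its right end.
Sorted: [2,3] [2,4] [1,5] [4,6] [0,7] [8,9] [6,11] [8,12] [11,14] [17,18]
{[2,3],[2,4],[1,5]} hit by 3; {[4,6],[0,7]} hit by 6; {[8,9],[6,11],[8,12]} hit by 9; {[11,14]} hit by 14; {[17,18]} hit by 18.
Points: 3, 6, 9, 14, 18 (5 total).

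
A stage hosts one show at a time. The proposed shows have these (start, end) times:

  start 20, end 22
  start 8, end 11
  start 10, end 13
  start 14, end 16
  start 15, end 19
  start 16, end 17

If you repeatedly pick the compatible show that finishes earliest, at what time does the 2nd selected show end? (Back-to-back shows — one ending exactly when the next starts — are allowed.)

16

Order by finish time; keep every interval that doesn't clash with the previous kept one.
By end time: (8,11), (10,13), (14,16), (16,17), (15,19), (20,22).
Pick (8,11); next start ≥ 11 → (14,16); next start ≥ 16 → (16,17); next start ≥ 17 → (20,22).
Selected: (8,11) (14,16) (16,17) (20,22)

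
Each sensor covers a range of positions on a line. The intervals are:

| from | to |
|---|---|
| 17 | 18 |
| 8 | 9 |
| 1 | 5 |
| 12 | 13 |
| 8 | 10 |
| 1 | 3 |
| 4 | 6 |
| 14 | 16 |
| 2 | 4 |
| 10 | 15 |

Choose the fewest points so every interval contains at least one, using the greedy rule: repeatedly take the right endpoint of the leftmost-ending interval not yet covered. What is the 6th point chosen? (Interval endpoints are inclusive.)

18

Sorted: [1,3] [2,4] [1,5] [4,6] [8,9] [8,10] [12,13] [10,15] [14,16] [17,18]
{[1,3],[2,4],[1,5]} hit by 3; {[4,6]} hit by 6; {[8,9],[8,10]} hit by 9; {[12,13],[10,15]} hit by 13; {[14,16]} hit by 16; {[17,18]} hit by 18.
Points: 3, 6, 9, 13, 16, 18 (6 total).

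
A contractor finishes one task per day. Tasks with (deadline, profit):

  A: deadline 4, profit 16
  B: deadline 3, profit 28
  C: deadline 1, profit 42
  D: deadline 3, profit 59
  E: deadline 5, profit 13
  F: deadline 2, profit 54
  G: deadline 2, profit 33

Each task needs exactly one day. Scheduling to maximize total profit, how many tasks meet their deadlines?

Profit order: D=59 F=54 C=42 G=33 B=28 A=16 E=13
Assign: D→slot 3, F→slot 2, C→slot 1, G skipped, B skipped, A→slot 4, E→slot 5.
Slots: [1:C] [2:F] [3:D] [4:A] [5:E]
5 of 7 scheduled.

5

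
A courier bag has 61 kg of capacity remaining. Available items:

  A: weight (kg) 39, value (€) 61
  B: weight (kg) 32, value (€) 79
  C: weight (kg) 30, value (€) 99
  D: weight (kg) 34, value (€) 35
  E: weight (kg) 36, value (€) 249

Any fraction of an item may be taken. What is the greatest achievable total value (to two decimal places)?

Order: E (249/36=6.92) > C (99/30=3.30) > B (79/32=2.47) > A (61/39=1.56) > D (35/34=1.03)
Fill: take E (36 @ 249) → take 25/30 of C → 82.50; 61/61 used.
Total value = 331.50

331.50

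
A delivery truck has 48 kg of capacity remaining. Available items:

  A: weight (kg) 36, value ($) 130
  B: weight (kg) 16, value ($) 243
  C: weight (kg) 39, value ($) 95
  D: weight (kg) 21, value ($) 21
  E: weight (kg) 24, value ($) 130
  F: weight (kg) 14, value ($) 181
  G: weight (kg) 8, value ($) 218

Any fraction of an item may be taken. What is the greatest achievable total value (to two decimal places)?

Greedy by value/weight ratio, highest first.
Ratios (sorted): G 27.25, B 15.19, F 12.93, E 5.42, A 3.61, C 2.44, D 1.00
take G (8 @ 218); take B (16 @ 243); take F (14 @ 181); take 10/24 of E → 54.17. Capacity used 48/48.
Total value = 696.17

696.17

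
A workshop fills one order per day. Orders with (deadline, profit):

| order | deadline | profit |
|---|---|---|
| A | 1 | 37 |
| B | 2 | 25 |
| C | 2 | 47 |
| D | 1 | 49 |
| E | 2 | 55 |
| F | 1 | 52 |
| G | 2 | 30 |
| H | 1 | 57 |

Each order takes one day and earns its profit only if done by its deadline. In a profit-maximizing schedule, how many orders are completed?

Take jobs in profit order; each goes to the latest open slot no later than its deadline.
By profit: H(d1,57), E(d2,55), F(d1,52), D(d1,49), C(d2,47), A(d1,37), G(d2,30), B(d2,25)
H→slot 1; E→slot 2; F skipped; D skipped; C skipped; A skipped; G skipped; B skipped.
2 of 8 scheduled.

2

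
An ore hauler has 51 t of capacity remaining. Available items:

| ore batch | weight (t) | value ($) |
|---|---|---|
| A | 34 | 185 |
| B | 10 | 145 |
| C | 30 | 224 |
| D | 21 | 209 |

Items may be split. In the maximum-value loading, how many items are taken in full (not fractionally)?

Sort by value per unit weight and fill in that order.
Ratios (sorted): B 14.50, D 9.95, C 7.47, A 5.44
take B (10 @ 145); take D (21 @ 209); take 20/30 of C → 149.33. Capacity used 51/51.
2 item(s) taken whole; one partial (take 20/30 of C).

2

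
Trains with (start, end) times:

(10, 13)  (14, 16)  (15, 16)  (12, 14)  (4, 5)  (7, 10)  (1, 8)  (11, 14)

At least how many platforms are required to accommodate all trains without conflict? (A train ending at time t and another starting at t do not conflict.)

The answer is the maximum number of intervals overlapping at any instant.
Events (time:±→running): 1:+→1 4:+→2 5:-→1 7:+→2 8:-→1 10:-→0 10:+→1 11:+→2 12:+→3 … peak 3.

3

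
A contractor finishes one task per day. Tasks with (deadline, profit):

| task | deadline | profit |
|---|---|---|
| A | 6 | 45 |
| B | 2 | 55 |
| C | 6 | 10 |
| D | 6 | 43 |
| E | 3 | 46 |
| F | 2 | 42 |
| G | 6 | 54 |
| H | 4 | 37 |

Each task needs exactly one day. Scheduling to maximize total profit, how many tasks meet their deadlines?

Sort by profit descending; place each in the latest free slot ≤ its deadline.
By profit: B(d2,55), G(d6,54), E(d3,46), A(d6,45), D(d6,43), F(d2,42), H(d4,37), C(d6,10)
B→slot 2; G→slot 6; E→slot 3; A→slot 5; D→slot 4; F→slot 1; H skipped; C skipped.
6 of 8 scheduled.

6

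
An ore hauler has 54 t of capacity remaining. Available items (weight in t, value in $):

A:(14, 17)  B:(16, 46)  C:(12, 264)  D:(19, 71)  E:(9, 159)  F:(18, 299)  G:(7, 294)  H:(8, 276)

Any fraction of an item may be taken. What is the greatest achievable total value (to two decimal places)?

1292.00

Greedy by value/weight ratio, highest first.
Ratios (sorted): G 42.00, H 34.50, C 22.00, E 17.67, F 16.61, D 3.74, B 2.88, A 1.21
take G (7 @ 294); take H (8 @ 276); take C (12 @ 264); take E (9 @ 159); take F (18 @ 299). Capacity used 54/54.
Total value = 1292.00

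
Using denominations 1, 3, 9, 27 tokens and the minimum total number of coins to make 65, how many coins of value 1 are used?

Greedy: take as many of the largest coin as possible, then repeat with the remainder.
65 = 2×27 + 1×9 + 2×1
Count of 1: 2

2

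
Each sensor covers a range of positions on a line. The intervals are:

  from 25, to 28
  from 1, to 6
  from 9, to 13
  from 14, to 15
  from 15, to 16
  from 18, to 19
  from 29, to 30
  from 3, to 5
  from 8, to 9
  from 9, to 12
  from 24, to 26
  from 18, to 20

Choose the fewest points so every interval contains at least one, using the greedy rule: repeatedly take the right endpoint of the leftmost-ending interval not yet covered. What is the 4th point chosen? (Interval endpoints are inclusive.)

Process intervals by earliest right end; each time one isn't hit yet, stab at its right endpoint.
By right end: [3,5]  [1,6]  [8,9]  [9,12]  [9,13]  [14,15]  [15,16]  [18,19]  [18,20]  [24,26]  [25,28]  [29,30]
[3,5] uncovered → point at 5; [8,9] uncovered → point at 9; [14,15] uncovered → point at 15; [18,19] uncovered → point at 19; [24,26] uncovered → point at 26; [29,30] uncovered → point at 30.
Points: 5, 9, 15, 19, 26, 30 (6 total).

19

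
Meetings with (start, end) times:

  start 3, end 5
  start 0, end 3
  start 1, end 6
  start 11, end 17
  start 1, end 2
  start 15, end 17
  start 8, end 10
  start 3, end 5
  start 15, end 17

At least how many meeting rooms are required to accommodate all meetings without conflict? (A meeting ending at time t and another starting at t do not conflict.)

3

The answer is the maximum number of intervals overlapping at any instant.
starts: [0, 1, 1, 3, 3, 8, 11, 15, 15]
ends:   [2, 3, 5, 5, 6, 10, 17, 17, 17]
s0→1 s1→2 s1→3  — peak 3.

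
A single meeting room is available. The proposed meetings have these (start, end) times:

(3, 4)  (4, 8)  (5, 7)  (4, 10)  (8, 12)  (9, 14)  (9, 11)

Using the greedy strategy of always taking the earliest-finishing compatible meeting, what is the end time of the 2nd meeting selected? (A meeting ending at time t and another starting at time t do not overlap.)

Order by finish time; keep every interval that doesn't clash with the previous kept one.
By end time: (3,4), (5,7), (4,8), (4,10), (9,11), (8,12), (9,14).
Pick (3,4); next start ≥ 4 → (5,7); next start ≥ 7 → (9,11).
Selected: (3,4) (5,7) (9,11)

7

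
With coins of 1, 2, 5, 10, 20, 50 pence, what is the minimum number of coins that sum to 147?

6

Use the largest denomination that fits, subtract, and repeat.
147 − 2×50→47 − 2×20→7 − 1×5→2 − 1×2→0
Total coins = 2 + 2 + 1 + 1 = 6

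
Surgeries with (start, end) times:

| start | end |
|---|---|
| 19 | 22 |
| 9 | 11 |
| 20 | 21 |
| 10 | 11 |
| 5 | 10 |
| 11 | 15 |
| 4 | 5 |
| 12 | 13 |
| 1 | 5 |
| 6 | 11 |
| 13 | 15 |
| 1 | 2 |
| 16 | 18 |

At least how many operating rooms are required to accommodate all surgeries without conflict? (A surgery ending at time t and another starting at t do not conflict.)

Count concurrent intervals with a sweep; the peak is the room count.
starts: [1, 1, 4, 5, 6, 9, 10, 11, 12, 13, 16, 19, 20]
ends:   [2, 5, 5, 10, 11, 11, 11, 13, 15, 15, 18, 21, 22]
s1→1 s1→2 e2→1 s4→2 e5→1 e5→0 s5→1 s6→2 s9→3  — peak 3.

3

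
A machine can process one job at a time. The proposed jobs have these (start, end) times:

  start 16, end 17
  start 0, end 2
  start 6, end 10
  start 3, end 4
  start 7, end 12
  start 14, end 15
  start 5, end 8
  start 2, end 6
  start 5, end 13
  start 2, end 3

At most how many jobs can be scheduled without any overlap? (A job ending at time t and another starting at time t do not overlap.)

6

Sorted by end: (0,2)  (2,3)  (3,4)  (2,6)  (5,8)  (6,10)  (7,12)  (5,13)  (14,15)  (16,17)
take (0,2); take (2,3); take (3,4); skip (2,6); take (5,8); skip (6,10); take (14,15); take (16,17).
Selected 6 jobs.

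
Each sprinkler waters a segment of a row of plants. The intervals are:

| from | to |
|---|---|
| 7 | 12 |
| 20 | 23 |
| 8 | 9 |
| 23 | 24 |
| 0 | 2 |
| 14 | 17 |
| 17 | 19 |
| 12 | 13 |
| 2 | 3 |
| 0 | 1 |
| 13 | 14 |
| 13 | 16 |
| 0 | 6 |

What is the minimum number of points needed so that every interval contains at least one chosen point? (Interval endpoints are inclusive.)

6

Sorted: [0,1] [0,2] [2,3] [0,6] [8,9] [7,12] [12,13] [13,14] [13,16] [14,17] [17,19] [20,23] [23,24]
{[0,1],[0,2]} hit by 1; {[2,3],[0,6]} hit by 3; {[8,9],[7,12]} hit by 9; {[12,13],[13,14],[13,16]} hit by 13; {[14,17],[17,19]} hit by 17; {[20,23],[23,24]} hit by 23.
Points: 1, 3, 9, 13, 17, 23 (6 total).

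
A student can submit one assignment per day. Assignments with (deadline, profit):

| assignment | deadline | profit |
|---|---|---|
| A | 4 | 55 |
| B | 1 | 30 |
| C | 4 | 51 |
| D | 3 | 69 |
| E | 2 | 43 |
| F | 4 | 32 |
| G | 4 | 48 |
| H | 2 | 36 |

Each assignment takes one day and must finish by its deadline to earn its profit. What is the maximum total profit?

223

Take jobs in profit order; each goes to the latest open slot no later than its deadline.
Profit order: D=69 A=55 C=51 G=48 E=43 H=36 F=32 B=30
Assign: D→slot 3, A→slot 4, C→slot 2, G→slot 1, E skipped, H skipped, F skipped, B skipped.
Slots: [1:G] [2:C] [3:D] [4:A]
Profit = 48 + 51 + 69 + 55 = 223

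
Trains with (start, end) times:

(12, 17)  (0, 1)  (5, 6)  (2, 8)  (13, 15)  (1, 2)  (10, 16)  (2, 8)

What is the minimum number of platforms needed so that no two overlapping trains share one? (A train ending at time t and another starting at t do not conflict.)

Events (time:±→running): 0:+→1 1:-→0 1:+→1 2:-→0 2:+→1 2:+→2 5:+→3 … peak 3.

3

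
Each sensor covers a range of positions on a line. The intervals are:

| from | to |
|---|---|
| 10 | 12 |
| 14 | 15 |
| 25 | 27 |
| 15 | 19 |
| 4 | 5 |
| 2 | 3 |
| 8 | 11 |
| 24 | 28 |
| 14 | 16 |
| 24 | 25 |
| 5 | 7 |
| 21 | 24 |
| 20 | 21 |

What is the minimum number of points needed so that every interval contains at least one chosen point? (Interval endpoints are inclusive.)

6

Sorted: [2,3] [4,5] [5,7] [8,11] [10,12] [14,15] [14,16] [15,19] [20,21] [21,24] [24,25] [25,27] [24,28]
{[2,3]} hit by 3; {[4,5],[5,7]} hit by 5; {[8,11],[10,12]} hit by 11; {[14,15],[14,16],[15,19]} hit by 15; {[20,21],[21,24]} hit by 21; {[24,25],[25,27],[24,28]} hit by 25.
Points: 3, 5, 11, 15, 21, 25 (6 total).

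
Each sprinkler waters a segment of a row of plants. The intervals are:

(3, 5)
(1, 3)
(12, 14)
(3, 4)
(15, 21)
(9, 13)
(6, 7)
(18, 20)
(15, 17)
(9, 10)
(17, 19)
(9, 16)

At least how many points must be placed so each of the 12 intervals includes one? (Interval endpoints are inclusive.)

Sorted: [1,3] [3,4] [3,5] [6,7] [9,10] [9,13] [12,14] [9,16] [15,17] [17,19] [18,20] [15,21]
{[1,3],[3,4],[3,5]} hit by 3; {[6,7]} hit by 7; {[9,10],[9,13]} hit by 10; {[12,14],[9,16]} hit by 14; {[15,17],[17,19]} hit by 17; {[18,20],[15,21]} hit by 20.
Points: 3, 7, 10, 14, 17, 20 (6 total).

6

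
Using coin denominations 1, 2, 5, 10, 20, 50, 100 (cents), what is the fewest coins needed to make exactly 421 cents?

6

421 − 4×100→21 − 1×20→1 − 1×1→0
Total coins = 4 + 1 + 1 = 6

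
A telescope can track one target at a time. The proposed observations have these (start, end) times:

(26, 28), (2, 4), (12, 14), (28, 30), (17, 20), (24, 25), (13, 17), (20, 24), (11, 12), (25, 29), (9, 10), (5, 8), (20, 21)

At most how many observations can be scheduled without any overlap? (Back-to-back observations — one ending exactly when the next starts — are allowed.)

Greedy by earliest finish: after sorting by end time, pick each interval compatible with the last pick.
Sorted by end: (2,4)  (5,8)  (9,10)  (11,12)  (12,14)  (13,17)  (17,20)  (20,21)  (20,24)  (24,25)  (26,28)  (25,29)  (28,30)
take (2,4); take (5,8); take (9,10); take (11,12); take (12,14); skip (13,17); take (17,20); take (20,21); skip (20,24); take (24,25); take (26,28); take (28,30).
Selected 10 observations.

10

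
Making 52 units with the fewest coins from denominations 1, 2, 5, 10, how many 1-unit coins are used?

0

Greedy: take as many of the largest coin as possible, then repeat with the remainder.
52 = 5×10 + 1×2
Count of 1: 0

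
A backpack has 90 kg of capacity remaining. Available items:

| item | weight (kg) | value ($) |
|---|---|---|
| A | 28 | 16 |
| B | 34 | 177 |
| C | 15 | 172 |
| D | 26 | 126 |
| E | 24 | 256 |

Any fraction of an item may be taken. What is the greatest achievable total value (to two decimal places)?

Ratios (sorted): C 11.47, E 10.67, B 5.21, D 4.85, A 0.57
take C (15 @ 172); take E (24 @ 256); take B (34 @ 177); take 17/26 of D → 82.38. Capacity used 90/90.
Total value = 687.38

687.38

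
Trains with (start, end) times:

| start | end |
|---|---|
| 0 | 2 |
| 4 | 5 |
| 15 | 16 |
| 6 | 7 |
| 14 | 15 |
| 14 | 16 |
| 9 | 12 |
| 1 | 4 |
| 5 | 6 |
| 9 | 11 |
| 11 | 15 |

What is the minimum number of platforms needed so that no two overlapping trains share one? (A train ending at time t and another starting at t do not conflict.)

The answer is the maximum number of intervals overlapping at any instant.
starts: [0, 1, 4, 5, 6, 9, 9, 11, 14, 14, 15]
ends:   [2, 4, 5, 6, 7, 11, 12, 15, 15, 16, 16]
s0→1 s1→2 e2→1 e4→0 s4→1 e5→0 s5→1 e6→0 s6→1 e7→0 s9→1 s9→2 e11→1 s11→2 e12→1 s14→2 s14→3  — peak 3.

3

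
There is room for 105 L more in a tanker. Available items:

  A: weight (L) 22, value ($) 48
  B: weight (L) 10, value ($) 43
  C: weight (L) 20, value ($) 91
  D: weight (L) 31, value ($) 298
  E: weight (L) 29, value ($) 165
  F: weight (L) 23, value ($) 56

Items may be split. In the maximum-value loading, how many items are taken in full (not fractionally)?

Ratios (sorted): D 9.61, E 5.69, C 4.55, B 4.30, F 2.43, A 2.18
take D (31 @ 298); take E (29 @ 165); take C (20 @ 91); take B (10 @ 43); take 15/23 of F → 36.52. Capacity used 105/105.
4 item(s) taken whole; one partial (take 15/23 of F).

4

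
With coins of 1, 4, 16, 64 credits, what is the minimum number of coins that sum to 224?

Greedy: take as many of the largest coin as possible, then repeat with the remainder.
224 − 3×64→32 − 2×16→0
Total coins = 3 + 2 = 5

5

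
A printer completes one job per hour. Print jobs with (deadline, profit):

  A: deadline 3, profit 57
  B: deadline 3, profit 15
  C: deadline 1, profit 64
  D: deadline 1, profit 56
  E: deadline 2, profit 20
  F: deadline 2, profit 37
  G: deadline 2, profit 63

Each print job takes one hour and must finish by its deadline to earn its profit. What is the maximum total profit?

Take jobs in profit order; each goes to the latest open slot no later than its deadline.
Profit order: C=64 G=63 A=57 D=56 F=37 E=20 B=15
Assign: C→slot 1, G→slot 2, A→slot 3, D skipped, F skipped, E skipped, B skipped.
Slots: [1:C] [2:G] [3:A]
Profit = 64 + 63 + 57 = 184

184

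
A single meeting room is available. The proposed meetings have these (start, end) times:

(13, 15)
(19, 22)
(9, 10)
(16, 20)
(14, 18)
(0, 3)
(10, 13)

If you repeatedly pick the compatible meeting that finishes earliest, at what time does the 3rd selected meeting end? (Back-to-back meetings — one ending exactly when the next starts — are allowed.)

Sorted by end: (0,3)  (9,10)  (10,13)  (13,15)  (14,18)  (16,20)  (19,22)
take (0,3); take (9,10); take (10,13); take (13,15); take (16,20).
Selected: (0,3) (9,10) (10,13) (13,15) (16,20)

13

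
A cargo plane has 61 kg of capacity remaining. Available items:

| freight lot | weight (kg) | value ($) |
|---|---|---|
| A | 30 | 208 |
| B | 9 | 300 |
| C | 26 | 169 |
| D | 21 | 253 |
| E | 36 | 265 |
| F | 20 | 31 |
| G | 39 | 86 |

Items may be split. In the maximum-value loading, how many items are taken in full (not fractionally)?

2

Greedy by value/weight ratio, highest first.
Ratios (sorted): B 33.33, D 12.05, E 7.36, A 6.93, C 6.50, G 2.21, F 1.55
take B (9 @ 300); take D (21 @ 253); take 31/36 of E → 228.19. Capacity used 61/61.
2 item(s) taken whole; one partial (take 31/36 of E).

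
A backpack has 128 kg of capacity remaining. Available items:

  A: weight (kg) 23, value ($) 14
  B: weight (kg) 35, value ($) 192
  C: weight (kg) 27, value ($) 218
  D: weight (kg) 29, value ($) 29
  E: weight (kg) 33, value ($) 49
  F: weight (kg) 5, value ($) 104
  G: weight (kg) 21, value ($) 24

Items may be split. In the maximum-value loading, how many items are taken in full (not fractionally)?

5

Greedy by value/weight ratio, highest first.
Order: F (104/5=20.80) > C (218/27=8.07) > B (192/35=5.49) > E (49/33=1.48) > G (24/21=1.14) > D (29/29=1.00) > A (14/23=0.61)
Fill: take F (5 @ 104) → take C (27 @ 218) → take B (35 @ 192) → take E (33 @ 49) → take G (21 @ 24) → take 7/29 of D → 7.00; 128/128 used.
5 item(s) taken whole; one partial (take 7/29 of D).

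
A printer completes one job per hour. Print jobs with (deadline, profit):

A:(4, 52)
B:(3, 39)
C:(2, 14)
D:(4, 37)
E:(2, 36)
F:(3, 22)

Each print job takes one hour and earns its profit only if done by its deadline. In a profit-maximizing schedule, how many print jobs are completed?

4

By profit: A(d4,52), B(d3,39), D(d4,37), E(d2,36), F(d3,22), C(d2,14)
A→slot 4; B→slot 3; D→slot 2; E→slot 1; F skipped; C skipped.
4 of 6 scheduled.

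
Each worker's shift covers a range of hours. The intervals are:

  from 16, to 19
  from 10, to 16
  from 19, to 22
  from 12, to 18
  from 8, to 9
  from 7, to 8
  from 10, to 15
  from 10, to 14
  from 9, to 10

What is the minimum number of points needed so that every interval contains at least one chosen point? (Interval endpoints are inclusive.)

Sort by right endpoint; whenever an interval is uncovered, place a point at its right end.
By right end: [7,8]  [8,9]  [9,10]  [10,14]  [10,15]  [10,16]  [12,18]  [16,19]  [19,22]
[7,8] uncovered → point at 8; [9,10] uncovered → point at 10; [12,18] uncovered → point at 18; [19,22] uncovered → point at 22.
Points: 8, 10, 18, 22 (4 total).

4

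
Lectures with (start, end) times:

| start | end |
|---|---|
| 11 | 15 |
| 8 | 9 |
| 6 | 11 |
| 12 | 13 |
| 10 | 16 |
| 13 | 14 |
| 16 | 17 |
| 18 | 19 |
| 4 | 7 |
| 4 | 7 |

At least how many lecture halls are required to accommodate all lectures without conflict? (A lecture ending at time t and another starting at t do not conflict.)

The answer is the maximum number of intervals overlapping at any instant.
Events (time:±→running): 4:+→1 4:+→2 6:+→3 … peak 3.

3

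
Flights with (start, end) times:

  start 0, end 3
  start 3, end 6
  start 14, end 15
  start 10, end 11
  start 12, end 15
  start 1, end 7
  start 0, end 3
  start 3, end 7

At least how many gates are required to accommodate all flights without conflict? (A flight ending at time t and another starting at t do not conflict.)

starts: [0, 0, 1, 3, 3, 10, 12, 14]
ends:   [3, 3, 6, 7, 7, 11, 15, 15]
s0→1 s0→2 s1→3  — peak 3.

3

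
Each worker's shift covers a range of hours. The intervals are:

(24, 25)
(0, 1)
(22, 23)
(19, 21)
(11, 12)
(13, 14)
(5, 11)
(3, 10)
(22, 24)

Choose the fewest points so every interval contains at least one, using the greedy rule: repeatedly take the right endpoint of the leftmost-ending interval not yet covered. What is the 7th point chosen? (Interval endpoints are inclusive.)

Sort by right endpoint; whenever an interval is uncovered, place a point at its right end.
By right end: [0,1]  [3,10]  [5,11]  [11,12]  [13,14]  [19,21]  [22,23]  [22,24]  [24,25]
[0,1] uncovered → point at 1; [3,10] uncovered → point at 10; [11,12] uncovered → point at 12; [13,14] uncovered → point at 14; [19,21] uncovered → point at 21; [22,23] uncovered → point at 23; [24,25] uncovered → point at 25.
Points: 1, 10, 12, 14, 21, 23, 25 (7 total).

25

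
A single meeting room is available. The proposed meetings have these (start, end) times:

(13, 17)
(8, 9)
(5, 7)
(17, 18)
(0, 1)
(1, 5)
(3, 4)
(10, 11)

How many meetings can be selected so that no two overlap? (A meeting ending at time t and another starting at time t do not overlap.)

7

Sorted by end: (0,1)  (3,4)  (1,5)  (5,7)  (8,9)  (10,11)  (13,17)  (17,18)
take (0,1); take (3,4); take (5,7); take (8,9); take (10,11); take (13,17); take (17,18).
Selected 7 meetings.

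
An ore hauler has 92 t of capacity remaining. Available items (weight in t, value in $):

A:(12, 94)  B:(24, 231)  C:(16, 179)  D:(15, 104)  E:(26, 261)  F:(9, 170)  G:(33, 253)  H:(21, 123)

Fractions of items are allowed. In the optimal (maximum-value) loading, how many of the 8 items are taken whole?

5

Sort by value per unit weight and fill in that order.
Order: F (170/9=18.89) > C (179/16=11.19) > E (261/26=10.04) > B (231/24=9.62) > A (94/12=7.83) > G (253/33=7.67) > D (104/15=6.93) > H (123/21=5.86)
Fill: take F (9 @ 170) → take C (16 @ 179) → take E (26 @ 261) → take B (24 @ 231) → take A (12 @ 94) → take 5/33 of G → 38.33; 92/92 used.
5 item(s) taken whole; one partial (take 5/33 of G).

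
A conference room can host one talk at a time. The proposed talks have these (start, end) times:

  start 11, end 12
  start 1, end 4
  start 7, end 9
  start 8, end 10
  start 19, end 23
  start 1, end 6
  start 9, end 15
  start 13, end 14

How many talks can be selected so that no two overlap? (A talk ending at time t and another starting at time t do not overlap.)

By end time: (1,4), (1,6), (7,9), (8,10), (11,12), (13,14), (9,15), (19,23).
Pick (1,4); next start ≥ 4 → (7,9); next start ≥ 9 → (11,12); next start ≥ 12 → (13,14); next start ≥ 14 → (19,23).
Selected 5 talks.

5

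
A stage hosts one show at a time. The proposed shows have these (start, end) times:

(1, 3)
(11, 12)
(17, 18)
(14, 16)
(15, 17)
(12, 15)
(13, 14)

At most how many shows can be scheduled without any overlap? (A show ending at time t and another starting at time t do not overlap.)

Sort by end time and greedily take each interval whose start is ≥ the last chosen end.
By end time: (1,3), (11,12), (13,14), (12,15), (14,16), (15,17), (17,18).
Pick (1,3); next start ≥ 3 → (11,12); next start ≥ 12 → (13,14); next start ≥ 14 → (14,16); next start ≥ 16 → (17,18).
Selected 5 shows.

5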